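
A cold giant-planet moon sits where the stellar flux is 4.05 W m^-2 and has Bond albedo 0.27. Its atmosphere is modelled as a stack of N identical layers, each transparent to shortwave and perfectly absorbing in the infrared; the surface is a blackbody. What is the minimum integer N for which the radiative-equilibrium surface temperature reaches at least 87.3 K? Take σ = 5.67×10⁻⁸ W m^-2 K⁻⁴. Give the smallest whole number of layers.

OLR = S(1−α)/4 = 0.7391 W m^-2; the top layer radiates at T_e = 60.09 K.
T_s = (N+1)^(1/4)·T_e ≥ 87.3 K requires N+1 ≥ (T_s/T_e)⁴ = (87.3/60.09)⁴ = 4.456.
The minimum whole number is N = 4.

4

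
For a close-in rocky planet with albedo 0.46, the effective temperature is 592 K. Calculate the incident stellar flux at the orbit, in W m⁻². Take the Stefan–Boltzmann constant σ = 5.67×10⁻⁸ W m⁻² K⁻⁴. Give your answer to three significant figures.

51600 W m⁻²

From S(1−α)/4 = σT⁴: S = 4σT⁴/(1−α).
σT⁴ = 5.67×10⁻⁸·(592)⁴ = 6964 W m⁻².
S = 4·6964/0.54 = 51590 W m⁻².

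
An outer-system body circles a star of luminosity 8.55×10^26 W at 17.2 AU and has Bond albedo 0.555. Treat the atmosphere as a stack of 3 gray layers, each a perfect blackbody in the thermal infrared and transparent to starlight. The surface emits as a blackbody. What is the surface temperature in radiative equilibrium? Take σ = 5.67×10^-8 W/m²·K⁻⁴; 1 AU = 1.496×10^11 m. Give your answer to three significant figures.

Orbital distance: d = 17.2 AU = 2.573×10^12 m.
Flux at the orbit: S = L/(4πd²) = 8.55×10^26/(4π·(2.57×10^12)²) = 10.28 W/m².
OLR = S(1−α)/4 = 1.143 W/m²; the top layer radiates at T_e = 67.01 K.
For an N-layer opaque stack, T_s⁴ = (N+1)T_e⁴, hence T_s = (4)^(1/4)×67.01 K = 94.77 K.

94.8 K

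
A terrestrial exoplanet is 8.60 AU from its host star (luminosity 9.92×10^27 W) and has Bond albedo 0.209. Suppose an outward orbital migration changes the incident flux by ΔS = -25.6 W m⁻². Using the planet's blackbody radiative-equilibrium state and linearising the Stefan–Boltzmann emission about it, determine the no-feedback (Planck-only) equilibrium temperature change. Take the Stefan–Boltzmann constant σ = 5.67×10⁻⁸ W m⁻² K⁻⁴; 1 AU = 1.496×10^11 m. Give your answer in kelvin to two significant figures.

-2.7 kelvin

Orbital distance: d = 8.60 AU = 1.287×10^12 m.
S = L/(4πd²) = 476.9 W m⁻².
Unperturbed T_e = [476.9·(1−0.209)/(4σ)]^¼ = 201.9 K.
Only a fraction (1−α) is absorbed and it's spread over 4πR², so ΔF = (1−α)ΔS/4 = -5.062 W m⁻².
The Planck feedback parameter is 4σT_e³ = 1.868 W m⁻²/K.
So ΔT₀ = -5.062/1.868 = -2.71 K.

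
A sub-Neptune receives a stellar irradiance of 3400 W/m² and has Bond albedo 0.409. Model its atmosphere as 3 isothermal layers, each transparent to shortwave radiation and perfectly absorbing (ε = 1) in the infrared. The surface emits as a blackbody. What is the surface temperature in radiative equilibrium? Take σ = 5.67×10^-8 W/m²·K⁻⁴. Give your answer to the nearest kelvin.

434 K

Top-of-atmosphere balance: σT_e⁴ = S(1−α)/4 = 502.3 W/m² → T_e = 306.8 K.
For an N-layer opaque stack, T_s⁴ = (N+1)T_e⁴, hence T_s = (4)^(1/4)×306.8 K = 433.9 K.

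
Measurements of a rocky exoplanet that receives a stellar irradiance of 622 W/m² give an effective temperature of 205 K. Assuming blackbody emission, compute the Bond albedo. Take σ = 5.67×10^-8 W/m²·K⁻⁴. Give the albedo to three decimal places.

From σT⁴ = S(1−α)/4 we invert for α: 1−α = 4σT⁴/S.
4σT⁴ = 4·5.67×10⁻⁸·(205)⁴ = 400.6 W/m².
1−α = 400.6/622.0 = 0.6440, so α = 0.3560.

0.356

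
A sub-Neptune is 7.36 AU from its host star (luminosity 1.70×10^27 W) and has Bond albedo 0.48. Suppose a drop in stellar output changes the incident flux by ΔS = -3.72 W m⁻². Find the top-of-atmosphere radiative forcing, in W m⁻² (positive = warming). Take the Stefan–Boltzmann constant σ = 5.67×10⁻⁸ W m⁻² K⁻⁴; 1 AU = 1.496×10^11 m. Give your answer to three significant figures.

Orbital distance: d = 7.36 AU = 1.101×10^12 m.
Spreading L over a sphere of radius d: S = 1.70×10^27/(4π·1.10×10^12²) = 111.6 W m⁻².
Only a fraction (1−α) is absorbed and it's spread over 4πR², so ΔF = (1−α)ΔS/4 = -0.4836 W m⁻².

-0.484 W m⁻²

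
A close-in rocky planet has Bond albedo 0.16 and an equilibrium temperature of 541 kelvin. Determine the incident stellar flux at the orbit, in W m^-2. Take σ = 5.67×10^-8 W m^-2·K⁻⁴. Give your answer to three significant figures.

23100 W m^-2

Invert the energy balance for S: S = 4σT⁴/(1−α).
The emitted flux is σT⁴ = 4857 W m^-2.
S = 4·4857/0.84 = 23130 W m^-2.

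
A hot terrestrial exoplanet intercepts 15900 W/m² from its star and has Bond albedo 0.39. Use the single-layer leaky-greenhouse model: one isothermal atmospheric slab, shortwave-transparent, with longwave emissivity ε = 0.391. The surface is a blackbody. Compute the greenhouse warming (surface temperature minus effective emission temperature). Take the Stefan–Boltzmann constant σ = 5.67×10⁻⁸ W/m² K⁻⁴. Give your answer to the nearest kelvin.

At the top of the atmosphere, σT_e⁴ = S(1−α)/4 = 2425 W/m², giving T_e = 454.7 K.
For a single slab of emissivity ε, T_s⁴ = 2T_e⁴/(2−ε); thus T_s = 454.7·(1.243)^(1/4) = 480.2 K.
Greenhouse warming: T_s − T_e = 25.42 K.

25 K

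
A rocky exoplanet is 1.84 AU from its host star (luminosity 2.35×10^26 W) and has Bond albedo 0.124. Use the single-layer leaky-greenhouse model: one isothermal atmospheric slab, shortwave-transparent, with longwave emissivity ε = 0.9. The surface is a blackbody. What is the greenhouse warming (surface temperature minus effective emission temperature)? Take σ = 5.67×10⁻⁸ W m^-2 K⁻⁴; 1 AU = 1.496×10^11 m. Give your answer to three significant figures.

d = 1.84 × 1.496×10^11 m = 2.753×10^11 m.
Flux at the orbit: S = L/(4πd²) = 2.35×10^26/(4π·(2.75×10^11)²) = 246.8 W m^-2.
At the top of the atmosphere, σT_e⁴ = S(1−α)/4 = 54.05 W m^-2, giving T_e = 175.7 K.
Surface balance with a leaky layer gives σT_s⁴ = σT_e⁴·2/(2−ε), so T_s = T_e·[2/(2−0.9)]^(1/4) = 204.0 K.
T_s − T_e = 204.0 − 175.7 = 28.33 K.

28.3 kelvin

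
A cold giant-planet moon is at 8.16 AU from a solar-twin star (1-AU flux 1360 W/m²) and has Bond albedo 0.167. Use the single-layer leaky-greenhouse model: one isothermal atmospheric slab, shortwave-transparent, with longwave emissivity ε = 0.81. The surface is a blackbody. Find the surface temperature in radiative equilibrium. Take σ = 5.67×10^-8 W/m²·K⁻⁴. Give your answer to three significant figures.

Flux at the orbit: S = 1360/(8.16)² = 20.42 W/m².
The planet radiates to space at T_e = [S(1−α)/(4σ)]^(1/4) = 93.07 K.
The surface balance (absorbed SW + ε·downward IR = σT_s⁴) with T_a⁴ = T_s⁴/2 reduces to T_s = T_e·[2/(2−ε)]^¼ = 106.0 K.

106 K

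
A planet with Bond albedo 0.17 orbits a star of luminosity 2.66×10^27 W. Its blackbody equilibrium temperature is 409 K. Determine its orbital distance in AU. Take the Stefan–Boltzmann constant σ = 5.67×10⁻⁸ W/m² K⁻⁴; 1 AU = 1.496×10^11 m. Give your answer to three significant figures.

1.11 AU

The flux needed for this T is 4σT⁴/(1−0.17) = 7646 W/m².
From L = 4πd²S, d = √(2.66×10^27/(4π·7646)) = 1.664×10^11 m = 1.112 AU.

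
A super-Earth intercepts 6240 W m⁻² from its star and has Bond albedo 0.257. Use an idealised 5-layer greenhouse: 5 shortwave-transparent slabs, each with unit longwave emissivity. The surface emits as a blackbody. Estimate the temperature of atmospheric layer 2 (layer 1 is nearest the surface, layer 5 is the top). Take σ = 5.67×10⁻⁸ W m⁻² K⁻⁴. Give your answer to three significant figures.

535 kelvin

Top-of-atmosphere balance: σT_e⁴ = S(1−α)/4 = 1159 W m⁻² → T_e = 378.1 K.
Each opaque layer satisfies 2T_j⁴ = T_{j−1}⁴ + T_{j+1}⁴, giving T_k⁴ = (N+1−k)T_e⁴.
T_2 = (4)^(1/4)·378.1 = 534.7 K.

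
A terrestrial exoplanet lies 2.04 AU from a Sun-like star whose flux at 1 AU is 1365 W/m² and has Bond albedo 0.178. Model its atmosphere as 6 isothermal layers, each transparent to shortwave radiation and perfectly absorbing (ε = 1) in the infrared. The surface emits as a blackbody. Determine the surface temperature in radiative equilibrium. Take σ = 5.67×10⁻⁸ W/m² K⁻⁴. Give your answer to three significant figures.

302 K

Flux at the orbit: S = 1365/(2.04)² = 328.0 W/m².
OLR = S(1−α)/4 = 67.40 W/m²; the top layer radiates at T_e = 185.7 K.
Layer-by-layer balance gives σT_s⁴ = (N+1)σT_e⁴, so T_s = 7^¼·185.7 = 302.0 K.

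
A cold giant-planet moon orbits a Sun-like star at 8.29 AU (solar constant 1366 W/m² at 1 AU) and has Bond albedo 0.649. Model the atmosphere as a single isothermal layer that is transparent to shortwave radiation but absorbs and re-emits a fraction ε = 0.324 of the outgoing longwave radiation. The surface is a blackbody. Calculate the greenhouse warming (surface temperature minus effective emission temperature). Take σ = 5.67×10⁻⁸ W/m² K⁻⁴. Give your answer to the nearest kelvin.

By the inverse-square law, S = 1366/8.29² = 19.88 W/m².
The planet radiates to space at T_e = [S(1−α)/(4σ)]^(1/4) = 74.47 K.
Surface balance with a leaky layer gives σT_s⁴ = σT_e⁴·2/(2−ε), so T_s = T_e·[2/(2−0.324)]^(1/4) = 77.84 K.
T_s − T_e = 77.84 − 74.47 = 3.364 K.

3 K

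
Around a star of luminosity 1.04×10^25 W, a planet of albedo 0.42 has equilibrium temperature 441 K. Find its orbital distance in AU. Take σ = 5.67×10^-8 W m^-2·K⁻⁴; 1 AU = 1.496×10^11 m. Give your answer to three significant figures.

0.0500 AU

Energy balance gives S = 4σT⁴/(1−α) = 14790 W m^-2.
From L = 4πd²S, d = √(1.04×10^25/(4π·14790)) = 7.480×10^9 m = 0.05000 AU.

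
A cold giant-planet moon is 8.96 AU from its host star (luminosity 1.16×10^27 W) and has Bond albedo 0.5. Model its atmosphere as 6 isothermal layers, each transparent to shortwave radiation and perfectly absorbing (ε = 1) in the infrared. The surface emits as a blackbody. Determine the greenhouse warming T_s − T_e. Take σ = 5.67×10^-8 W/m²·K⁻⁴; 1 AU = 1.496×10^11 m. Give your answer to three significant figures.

d = 8.96 × 1.496×10^11 m = 1.340×10^12 m.
Flux at the orbit: S = L/(4πd²) = 1.16×10^27/(4π·(1.34×10^12)²) = 51.38 W/m².
Top-of-atmosphere balance: σT_e⁴ = S(1−α)/4 = 6.422 W/m² → T_e = 103.2 K.
T_s = (N+1)^(1/4)·T_e = 167.8 K.
Warming: T_s − T_e = 64.64 K.

64.6 K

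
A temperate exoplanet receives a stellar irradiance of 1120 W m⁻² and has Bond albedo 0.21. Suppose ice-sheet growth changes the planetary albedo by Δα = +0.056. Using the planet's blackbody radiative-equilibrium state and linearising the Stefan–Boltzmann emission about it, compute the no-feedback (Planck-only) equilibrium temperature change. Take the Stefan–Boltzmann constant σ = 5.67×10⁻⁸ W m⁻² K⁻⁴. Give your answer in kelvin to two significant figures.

-4.4 K

Reference equilibrium: T_e = [S(1−α)/(4σ)]^(1/4) = 249.9 K.
The change in absorbed flux is Δ[S(1−α)/4] = −SΔα/4 = -15.68 W m⁻².
The Planck feedback parameter is 4σT_e³ = 3.540 W m⁻²/K.
So ΔT₀ = -15.68/3.540 = -4.43 K.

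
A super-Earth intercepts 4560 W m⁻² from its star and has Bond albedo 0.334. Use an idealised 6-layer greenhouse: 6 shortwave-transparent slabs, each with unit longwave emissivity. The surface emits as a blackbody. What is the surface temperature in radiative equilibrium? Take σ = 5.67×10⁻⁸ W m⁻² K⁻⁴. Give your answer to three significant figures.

553 K

OLR = S(1−α)/4 = 759.2 W m⁻²; the top layer radiates at T_e = 340.2 K.
Layer-by-layer balance gives σT_s⁴ = (N+1)σT_e⁴, so T_s = 7^¼·340.2 = 553.3 K.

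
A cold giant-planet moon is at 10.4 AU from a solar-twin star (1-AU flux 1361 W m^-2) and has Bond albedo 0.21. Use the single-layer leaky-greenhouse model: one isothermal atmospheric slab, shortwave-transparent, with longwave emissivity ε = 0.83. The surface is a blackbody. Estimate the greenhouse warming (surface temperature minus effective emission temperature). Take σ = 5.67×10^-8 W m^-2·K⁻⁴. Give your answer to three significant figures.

Flux at the orbit: S = 1361/(10.4)² = 12.58 W m^-2.
The planet radiates to space at T_e = [S(1−α)/(4σ)]^(1/4) = 81.37 K.
The surface balance (absorbed SW + ε·downward IR = σT_s⁴) with T_a⁴ = T_s⁴/2 reduces to T_s = T_e·[2/(2−ε)]^¼ = 93.04 K.
The atmosphere warms the surface by 11.67 K.

11.7 K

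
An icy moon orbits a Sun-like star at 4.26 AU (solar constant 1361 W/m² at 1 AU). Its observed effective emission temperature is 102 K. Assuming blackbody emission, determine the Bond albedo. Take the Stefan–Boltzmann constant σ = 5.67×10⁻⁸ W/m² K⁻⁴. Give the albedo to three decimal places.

By the inverse-square law, S = 1361/4.26² = 75.00 W/m².
Energy balance: S(1−α)/4 = σT⁴, so 1−α = 4σT⁴/S.
σT⁴ = 6.137 W/m², so 4σT⁴ = 24.55 W/m².
Hence α = 1 − 24.55/75.00 = 0.6727.

0.673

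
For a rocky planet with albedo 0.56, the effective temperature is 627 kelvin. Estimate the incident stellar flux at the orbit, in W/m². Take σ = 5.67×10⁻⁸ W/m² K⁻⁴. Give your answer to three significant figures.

From S(1−α)/4 = σT⁴: S = 4σT⁴/(1−α).
The emitted flux is σT⁴ = 8763 W/m².
So S = 4×8763/(1−0.56) = 79660 W/m².

79700 W/m²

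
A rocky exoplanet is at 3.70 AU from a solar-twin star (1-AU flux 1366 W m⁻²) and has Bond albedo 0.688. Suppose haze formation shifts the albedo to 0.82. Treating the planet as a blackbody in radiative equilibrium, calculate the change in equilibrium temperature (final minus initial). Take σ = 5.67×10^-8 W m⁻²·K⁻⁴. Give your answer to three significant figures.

Irradiance scales as 1/d², so S = 1366 W m⁻² × (1/3.70)² = 99.78 W m⁻².
Initial: T₁ = [S(1−0.688)/(4σ)]^(1/4) = 108.2 K.
With α = 0.82, T₂ = 94.33 K.
Change: 94.33 − 108.2 = -13.91 K.

-13.9 kelvin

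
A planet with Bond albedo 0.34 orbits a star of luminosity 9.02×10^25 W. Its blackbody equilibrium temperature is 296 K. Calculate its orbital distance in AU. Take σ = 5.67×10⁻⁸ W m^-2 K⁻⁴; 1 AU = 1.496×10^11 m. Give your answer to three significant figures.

0.349 AU

Required flux: S = 4σT⁴/(1−α) = 2638 W m^-2.
Then d = [L/(4πS)]^(1/2) = 5.216×10^10 m, i.e. 0.3487 AU.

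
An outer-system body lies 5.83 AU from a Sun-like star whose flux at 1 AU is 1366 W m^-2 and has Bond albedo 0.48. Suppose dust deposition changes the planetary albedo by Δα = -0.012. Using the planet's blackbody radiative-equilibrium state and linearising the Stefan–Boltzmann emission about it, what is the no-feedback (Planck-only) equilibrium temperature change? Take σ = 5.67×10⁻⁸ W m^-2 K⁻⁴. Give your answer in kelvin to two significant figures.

By the inverse-square law, S = 1366/5.83² = 40.19 W m^-2.
The baseline emission temperature is T_e = 97.98 K.
ΔF = −(S/4)Δα = −(40.19/4)×(-0.012) = 0.1206 W m^-2.
Linearising σT⁴ gives d(σT⁴)/dT = 4σT_e³ = 0.2133 W m^-2 per K.
Hence the no-feedback warming is ΔF/(4σT_e³) = 0.565 K.

0.57 K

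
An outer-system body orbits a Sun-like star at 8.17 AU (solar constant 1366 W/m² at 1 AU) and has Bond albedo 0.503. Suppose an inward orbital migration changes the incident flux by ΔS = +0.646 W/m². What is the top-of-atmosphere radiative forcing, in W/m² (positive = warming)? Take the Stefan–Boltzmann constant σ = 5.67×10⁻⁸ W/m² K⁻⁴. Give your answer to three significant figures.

0.0803 W/m²

Irradiance scales as 1/d², so S = 1366 W/m² × (1/8.17)² = 20.46 W/m².
Only a fraction (1−α) is absorbed and it's spread over 4πR², so ΔF = (1−α)ΔS/4 = 0.08027 W/m².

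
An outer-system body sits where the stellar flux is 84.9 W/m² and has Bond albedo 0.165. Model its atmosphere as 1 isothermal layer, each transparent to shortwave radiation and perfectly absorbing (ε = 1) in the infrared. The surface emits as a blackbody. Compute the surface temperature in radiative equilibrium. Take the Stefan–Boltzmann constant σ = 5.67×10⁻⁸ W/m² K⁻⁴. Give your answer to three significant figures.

The effective emission temperature is T_e = [S(1−α)/(4σ)]^¼ = 133.0 K.
Layer-by-layer balance gives σT_s⁴ = (N+1)σT_e⁴, so T_s = 2^¼·133.0 = 158.1 K.

158 K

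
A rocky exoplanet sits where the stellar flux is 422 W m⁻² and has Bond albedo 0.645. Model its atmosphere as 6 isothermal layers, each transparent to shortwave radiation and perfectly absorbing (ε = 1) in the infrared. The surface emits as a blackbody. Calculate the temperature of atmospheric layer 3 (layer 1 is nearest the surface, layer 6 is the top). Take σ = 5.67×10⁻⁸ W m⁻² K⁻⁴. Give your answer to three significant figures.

227 kelvin

The effective emission temperature is T_e = [S(1−α)/(4σ)]^¼ = 160.3 K.
Each opaque layer satisfies 2T_j⁴ = T_{j−1}⁴ + T_{j+1}⁴, giving T_k⁴ = (N+1−k)T_e⁴.
T_3 = (4)^(1/4)·160.3 = 226.7 K.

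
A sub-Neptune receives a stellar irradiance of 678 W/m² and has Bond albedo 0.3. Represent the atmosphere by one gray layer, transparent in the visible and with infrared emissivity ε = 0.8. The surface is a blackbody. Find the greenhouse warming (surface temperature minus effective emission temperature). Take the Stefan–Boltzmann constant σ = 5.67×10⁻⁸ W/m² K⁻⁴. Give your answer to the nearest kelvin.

29 K

At the top of the atmosphere, σT_e⁴ = S(1−α)/4 = 118.6 W/m², giving T_e = 213.9 K.
Surface balance with a leaky layer gives σT_s⁴ = σT_e⁴·2/(2−ε), so T_s = T_e·[2/(2−0.8)]^(1/4) = 243.0 K.
T_s − T_e = 243.0 − 213.9 = 29.13 K.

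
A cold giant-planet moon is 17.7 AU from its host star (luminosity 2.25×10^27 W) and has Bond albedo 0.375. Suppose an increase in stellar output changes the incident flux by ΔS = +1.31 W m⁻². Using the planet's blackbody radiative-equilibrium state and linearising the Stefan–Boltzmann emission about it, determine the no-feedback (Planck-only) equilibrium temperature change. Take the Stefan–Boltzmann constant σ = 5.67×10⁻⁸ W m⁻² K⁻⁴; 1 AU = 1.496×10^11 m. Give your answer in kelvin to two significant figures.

Orbital distance: d = 17.7 AU = 2.648×10^12 m.
Flux at the orbit: S = L/(4πd²) = 2.25×10^27/(4π·(2.65×10^12)²) = 25.54 W m⁻².
The baseline emission temperature is T_e = 91.59 K.
Only a fraction (1−α) is absorbed and it's spread over 4πR², so ΔF = (1−α)ΔS/4 = 0.2047 W m⁻².
Linearising σT⁴ gives d(σT⁴)/dT = 4σT_e³ = 0.1743 W m⁻² per K.
ΔT₀ = ΔF/λ_P = 0.2047/0.1743 = 1.17 K.

1.2 kelvin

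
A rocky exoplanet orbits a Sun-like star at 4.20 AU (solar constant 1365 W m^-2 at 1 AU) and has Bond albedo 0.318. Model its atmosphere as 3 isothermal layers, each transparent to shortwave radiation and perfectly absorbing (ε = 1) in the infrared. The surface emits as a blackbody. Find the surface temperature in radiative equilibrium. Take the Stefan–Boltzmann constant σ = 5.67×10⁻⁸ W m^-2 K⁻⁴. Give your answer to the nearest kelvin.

175 K

Irradiance scales as 1/d², so S = 1365 W m^-2 × (1/4.20)² = 77.38 W m^-2.
Top-of-atmosphere balance: σT_e⁴ = S(1−α)/4 = 13.19 W m^-2 → T_e = 123.5 K.
With N = 3 opaque layers, T_s = (N+1)^(1/4)·T_e = 4^(1/4)·123.5 = 174.7 K.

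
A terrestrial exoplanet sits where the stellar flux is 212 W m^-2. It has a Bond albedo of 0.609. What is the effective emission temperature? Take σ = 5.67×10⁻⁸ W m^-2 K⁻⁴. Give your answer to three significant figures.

138 K

Absorbed flux (global mean): S(1−α)/4 = 212.0·0.391/4 = 20.72 W m^-2.
Balancing against σT⁴: T = (20.72/5.67×10⁻⁸)^(1/4) = 138.3 K.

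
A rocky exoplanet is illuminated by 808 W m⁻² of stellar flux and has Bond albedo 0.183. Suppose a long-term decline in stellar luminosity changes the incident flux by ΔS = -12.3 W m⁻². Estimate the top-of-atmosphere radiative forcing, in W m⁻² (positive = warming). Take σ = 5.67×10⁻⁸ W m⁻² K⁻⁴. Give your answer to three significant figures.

-2.51 W m⁻²

ΔF = Δ[S(1−α)]/4 = (1−0.183)·-12.3/4 = -2.512 W m⁻².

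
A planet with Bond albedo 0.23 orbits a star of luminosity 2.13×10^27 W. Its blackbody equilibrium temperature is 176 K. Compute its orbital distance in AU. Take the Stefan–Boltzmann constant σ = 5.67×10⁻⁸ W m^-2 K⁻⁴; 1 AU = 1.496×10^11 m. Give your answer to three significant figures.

Required flux: S = 4σT⁴/(1−α) = 282.6 W m^-2.
Then d = [L/(4πS)]^(1/2) = 7.744×10^11 m, i.e. 5.177 AU.

5.18 AU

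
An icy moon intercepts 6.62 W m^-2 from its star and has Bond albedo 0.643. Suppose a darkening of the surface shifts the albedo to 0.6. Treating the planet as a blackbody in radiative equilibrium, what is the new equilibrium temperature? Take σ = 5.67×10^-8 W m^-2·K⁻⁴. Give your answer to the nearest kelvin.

58 K

New equilibrium: T₂ = [(1−0.6)·6.620/(4σ)]^(1/4) = 58.45 K.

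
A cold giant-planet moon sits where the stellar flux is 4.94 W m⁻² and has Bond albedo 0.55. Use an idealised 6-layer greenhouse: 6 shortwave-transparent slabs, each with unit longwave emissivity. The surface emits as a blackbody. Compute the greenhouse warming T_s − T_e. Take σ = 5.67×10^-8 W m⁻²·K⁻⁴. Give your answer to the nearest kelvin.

Top-of-atmosphere balance: σT_e⁴ = S(1−α)/4 = 0.5557 W m⁻² → T_e = 55.95 K.
T_s = (N+1)^(1/4)·T_e = 91.01 K.
Warming: T_s − T_e = 35.06 K.

35 kelvin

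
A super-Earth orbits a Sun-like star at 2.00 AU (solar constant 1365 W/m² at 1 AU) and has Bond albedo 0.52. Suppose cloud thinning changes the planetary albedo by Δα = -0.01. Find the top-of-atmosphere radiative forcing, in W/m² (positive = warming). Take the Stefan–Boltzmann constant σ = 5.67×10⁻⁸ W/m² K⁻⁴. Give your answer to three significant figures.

0.853 W/m²

By the inverse-square law, S = 1365/2.00² = 341.2 W/m².
ΔF = −(S/4)Δα = −(341.2/4)×(-0.01) = 0.8531 W/m².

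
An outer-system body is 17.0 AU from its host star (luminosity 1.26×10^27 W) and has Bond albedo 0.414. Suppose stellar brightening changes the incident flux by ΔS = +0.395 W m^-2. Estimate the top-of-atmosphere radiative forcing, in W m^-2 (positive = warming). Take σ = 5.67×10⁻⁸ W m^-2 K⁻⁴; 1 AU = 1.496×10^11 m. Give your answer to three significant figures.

0.0579 W m^-2

Orbital distance: d = 17.0 AU = 2.543×10^12 m.
Spreading L over a sphere of radius d: S = 1.26×10^27/(4π·2.54×10^12²) = 15.50 W m^-2.
TOA radiative forcing: ΔF = (1−α)ΔS/4 = 0.586·(+0.395)/4 = 0.05787 W m^-2.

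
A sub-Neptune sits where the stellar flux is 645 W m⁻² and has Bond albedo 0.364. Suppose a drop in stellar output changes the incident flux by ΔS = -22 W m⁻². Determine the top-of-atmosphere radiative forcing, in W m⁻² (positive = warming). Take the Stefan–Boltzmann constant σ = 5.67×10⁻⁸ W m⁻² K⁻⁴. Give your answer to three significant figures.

-3.50 W m⁻²

ΔF = Δ[S(1−α)]/4 = (1−0.364)·-22/4 = -3.498 W m⁻².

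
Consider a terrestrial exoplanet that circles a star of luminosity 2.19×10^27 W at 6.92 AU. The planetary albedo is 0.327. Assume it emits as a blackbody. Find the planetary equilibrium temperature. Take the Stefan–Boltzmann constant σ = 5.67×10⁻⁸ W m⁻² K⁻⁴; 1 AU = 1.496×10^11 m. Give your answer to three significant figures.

148 kelvin

Orbital distance: d = 6.92 AU = 1.035×10^12 m.
Flux at the orbit: S = L/(4πd²) = 2.19×10^27/(4π·(1.04×10^12)²) = 162.6 W m⁻².
Absorbed flux (global mean): S(1−α)/4 = 162.6·0.673/4 = 27.36 W m⁻².
Balancing against σT⁴: T = (27.36/5.67×10⁻⁸)^(1/4) = 148.2 K.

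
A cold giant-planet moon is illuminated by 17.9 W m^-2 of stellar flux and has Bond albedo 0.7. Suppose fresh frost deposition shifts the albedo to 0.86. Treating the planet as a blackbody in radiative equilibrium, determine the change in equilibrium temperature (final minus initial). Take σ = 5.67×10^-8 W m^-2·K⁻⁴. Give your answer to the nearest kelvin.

Initial: T₁ = [S(1−0.7)/(4σ)]^(1/4) = 69.76 K.
Final:   T₂ = [S(1−0.86)/(4σ)]^(1/4) = 57.65 K.
Change: 57.65 − 69.76 = -12.10 K.

-12 kelvin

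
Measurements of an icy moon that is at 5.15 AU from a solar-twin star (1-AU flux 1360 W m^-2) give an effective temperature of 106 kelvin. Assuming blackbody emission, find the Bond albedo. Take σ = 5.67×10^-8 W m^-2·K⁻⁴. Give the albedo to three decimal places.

0.442

By the inverse-square law, S = 1360/5.15² = 51.28 W m^-2.
Rearranging the radiative balance, α = 1 − 4σT⁴/S.
σT⁴ = 7.158 W m^-2, so 4σT⁴ = 28.63 W m^-2.
1−α = 28.63/51.28 = 0.5584, so α = 0.4416.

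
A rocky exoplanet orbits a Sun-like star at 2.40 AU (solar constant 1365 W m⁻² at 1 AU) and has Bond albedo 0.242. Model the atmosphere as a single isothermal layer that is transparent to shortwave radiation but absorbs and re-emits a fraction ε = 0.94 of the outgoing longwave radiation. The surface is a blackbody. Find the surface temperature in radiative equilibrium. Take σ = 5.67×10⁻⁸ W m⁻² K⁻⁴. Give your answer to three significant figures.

197 K

Flux at the orbit: S = 1365/(2.40)² = 237.0 W m⁻².
Effective emission temperature (TOA balance): σT_e⁴ = S(1−α)/4 = 44.91 W m⁻² → T_e = 167.8 K.
For a single slab of emissivity ε, T_s⁴ = 2T_e⁴/(2−ε); thus T_s = 167.8·(1.887)^(1/4) = 196.6 K.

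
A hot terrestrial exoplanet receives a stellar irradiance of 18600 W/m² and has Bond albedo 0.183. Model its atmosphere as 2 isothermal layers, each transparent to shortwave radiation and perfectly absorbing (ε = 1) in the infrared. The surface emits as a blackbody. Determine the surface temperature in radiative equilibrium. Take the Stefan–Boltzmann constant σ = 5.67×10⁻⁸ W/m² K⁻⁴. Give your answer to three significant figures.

670 kelvin

The effective emission temperature is T_e = [S(1−α)/(4σ)]^¼ = 508.8 K.
With N = 2 opaque layers, T_s = (N+1)^(1/4)·T_e = 3^(1/4)·508.8 = 669.6 K.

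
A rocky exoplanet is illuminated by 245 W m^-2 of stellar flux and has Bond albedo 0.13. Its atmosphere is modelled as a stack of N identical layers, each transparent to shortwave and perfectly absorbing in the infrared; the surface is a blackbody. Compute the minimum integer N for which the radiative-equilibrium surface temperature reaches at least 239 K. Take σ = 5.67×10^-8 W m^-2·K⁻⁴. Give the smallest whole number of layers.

3

Top-of-atmosphere balance: σT_e⁴ = S(1−α)/4 = 53.29 W m^-2 → T_e = 175.1 K.
T_s = (N+1)^(1/4)·T_e ≥ 239 K requires N+1 ≥ (T_s/T_e)⁴ = (239/175.1)⁴ = 3.472.
So N ≥ 2.472; the smallest integer is N = 3.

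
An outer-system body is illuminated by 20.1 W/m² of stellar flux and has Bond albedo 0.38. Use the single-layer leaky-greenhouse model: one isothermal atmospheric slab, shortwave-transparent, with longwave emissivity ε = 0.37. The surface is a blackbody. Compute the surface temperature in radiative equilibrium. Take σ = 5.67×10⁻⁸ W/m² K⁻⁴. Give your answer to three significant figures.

90.6 kelvin

The planet radiates to space at T_e = [S(1−α)/(4σ)]^(1/4) = 86.10 K.
For a single slab of emissivity ε, T_s⁴ = 2T_e⁴/(2−ε); thus T_s = 86.10·(1.227)^(1/4) = 90.61 K.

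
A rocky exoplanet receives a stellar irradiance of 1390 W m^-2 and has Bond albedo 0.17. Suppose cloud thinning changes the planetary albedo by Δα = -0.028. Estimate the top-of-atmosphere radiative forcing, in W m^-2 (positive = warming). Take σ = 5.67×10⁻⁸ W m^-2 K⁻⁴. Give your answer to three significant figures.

The change in absorbed flux is Δ[S(1−α)/4] = −SΔα/4 = 9.730 W m^-2.

9.73 W m^-2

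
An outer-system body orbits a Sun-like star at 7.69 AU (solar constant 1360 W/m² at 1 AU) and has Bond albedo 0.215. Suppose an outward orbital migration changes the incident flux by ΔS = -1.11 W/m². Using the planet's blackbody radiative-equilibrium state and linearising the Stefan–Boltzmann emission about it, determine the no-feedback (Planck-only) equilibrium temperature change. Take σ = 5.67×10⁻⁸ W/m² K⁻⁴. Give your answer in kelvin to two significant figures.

-1.1 K

By the inverse-square law, S = 1360/7.69² = 23.00 W/m².
Unperturbed T_e = [23.00·(1−0.215)/(4σ)]^¼ = 94.46 K.
ΔF = Δ[S(1−α)]/4 = (1−0.215)·-1.11/4 = -0.2178 W/m².
Linearising σT⁴ gives d(σT⁴)/dT = 4σT_e³ = 0.1911 W/m² per K.
ΔT₀ = ΔF/λ_P = -0.2178/0.1911 = -1.14 K.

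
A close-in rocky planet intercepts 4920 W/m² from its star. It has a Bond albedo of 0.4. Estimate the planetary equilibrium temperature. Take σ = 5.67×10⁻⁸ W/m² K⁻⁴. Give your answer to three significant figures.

338 K

Absorbed flux (global mean): S(1−α)/4 = 4920·0.6/4 = 738.0 W/m².
In equilibrium σT⁴ equals this, so T = 337.8 K.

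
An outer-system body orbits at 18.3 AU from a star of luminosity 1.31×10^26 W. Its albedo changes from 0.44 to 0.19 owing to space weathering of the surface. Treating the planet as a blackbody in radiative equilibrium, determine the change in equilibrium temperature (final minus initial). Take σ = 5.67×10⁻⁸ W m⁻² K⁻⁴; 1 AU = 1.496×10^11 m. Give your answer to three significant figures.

4.16 K

d = 18.3 × 1.496×10^11 m = 2.738×10^12 m.
Spreading L over a sphere of radius d: S = 1.31×10^26/(4π·2.74×10^12²) = 1.391 W m⁻².
Before: T₁ = [1.391·0.56/(4σ)]^(1/4) = 43.05 K.
Final:   T₂ = [S(1−0.19)/(4σ)]^(1/4) = 47.21 K.
ΔT = T₂ − T₁ = 4.161 K.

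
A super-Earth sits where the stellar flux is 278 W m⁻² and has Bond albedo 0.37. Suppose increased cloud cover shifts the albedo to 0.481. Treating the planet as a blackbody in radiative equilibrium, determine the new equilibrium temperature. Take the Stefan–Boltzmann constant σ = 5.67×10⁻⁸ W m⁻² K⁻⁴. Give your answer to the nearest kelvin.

With the new albedo, S(1−α₂)/4 = 36.07 W m⁻², so T₂ = 158.8 K.

159 K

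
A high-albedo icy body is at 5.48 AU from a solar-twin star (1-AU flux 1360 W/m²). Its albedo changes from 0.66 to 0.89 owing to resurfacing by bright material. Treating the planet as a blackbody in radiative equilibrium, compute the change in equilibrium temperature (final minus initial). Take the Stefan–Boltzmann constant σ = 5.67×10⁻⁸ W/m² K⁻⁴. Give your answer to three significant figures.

Irradiance scales as 1/d², so S = 1360 W/m² × (1/5.48)² = 45.29 W/m².
With α = 0.66, T₁ = 90.77 K.
With α = 0.89, T₂ = 68.46 K.
ΔT = T₂ − T₁ = -22.31 K.

-22.3 K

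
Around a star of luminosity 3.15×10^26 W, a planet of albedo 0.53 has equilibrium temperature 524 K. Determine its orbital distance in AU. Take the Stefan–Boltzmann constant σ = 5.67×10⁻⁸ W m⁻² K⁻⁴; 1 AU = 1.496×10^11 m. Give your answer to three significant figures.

0.175 AU

Required flux: S = 4σT⁴/(1−α) = 36380 W m⁻².
Then d = [L/(4πS)]^(1/2) = 2.625×10^10 m, i.e. 0.1755 AU.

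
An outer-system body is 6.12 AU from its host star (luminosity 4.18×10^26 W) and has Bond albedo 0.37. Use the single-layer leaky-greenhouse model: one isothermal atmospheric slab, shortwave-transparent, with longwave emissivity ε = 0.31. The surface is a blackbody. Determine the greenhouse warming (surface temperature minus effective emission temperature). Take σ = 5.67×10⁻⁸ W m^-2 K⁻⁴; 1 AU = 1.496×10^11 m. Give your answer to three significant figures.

Orbital distance: d = 6.12 AU = 9.156×10^11 m.
S = L/(4πd²) = 39.68 W m^-2.
The planet radiates to space at T_e = [S(1−α)/(4σ)]^(1/4) = 102.5 K.
For a single slab of emissivity ε, T_s⁴ = 2T_e⁴/(2−ε); thus T_s = 102.5·(1.183)^(1/4) = 106.9 K.
Greenhouse warming: T_s − T_e = 4.406 K.

4.41 K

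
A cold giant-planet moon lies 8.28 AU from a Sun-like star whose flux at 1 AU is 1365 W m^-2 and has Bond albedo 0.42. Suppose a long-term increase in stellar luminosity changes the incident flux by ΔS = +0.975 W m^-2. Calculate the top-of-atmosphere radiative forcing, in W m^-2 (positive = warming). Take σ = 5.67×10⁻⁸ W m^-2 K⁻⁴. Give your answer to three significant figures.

0.141 W m^-2

Irradiance scales as 1/d², so S = 1365 W m^-2 × (1/8.28)² = 19.91 W m^-2.
Only a fraction (1−α) is absorbed and it's spread over 4πR², so ΔF = (1−α)ΔS/4 = 0.1414 W m^-2.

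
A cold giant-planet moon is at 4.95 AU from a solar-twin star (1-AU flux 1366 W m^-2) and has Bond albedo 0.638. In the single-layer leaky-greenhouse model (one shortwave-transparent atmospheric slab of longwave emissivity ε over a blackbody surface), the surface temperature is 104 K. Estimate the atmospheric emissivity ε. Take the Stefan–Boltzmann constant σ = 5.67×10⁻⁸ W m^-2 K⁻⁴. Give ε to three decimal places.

0.479

By the inverse-square law, S = 1366/4.95² = 55.75 W m^-2.
TOA balance gives T_e = 97.12 K.
Since (2−ε)/2 = (T_e/T_s)⁴ = 0.7606, ε = 0.4787.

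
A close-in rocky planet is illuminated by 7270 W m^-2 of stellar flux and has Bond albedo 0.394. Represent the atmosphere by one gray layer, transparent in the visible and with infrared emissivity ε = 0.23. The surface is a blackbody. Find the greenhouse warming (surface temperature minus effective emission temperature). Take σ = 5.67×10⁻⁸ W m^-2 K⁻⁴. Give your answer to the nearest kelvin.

12 K

At the top of the atmosphere, σT_e⁴ = S(1−α)/4 = 1101 W m^-2, giving T_e = 373.3 K.
For a single slab of emissivity ε, T_s⁴ = 2T_e⁴/(2−ε); thus T_s = 373.3·(1.13)^(1/4) = 384.9 K.
The atmosphere warms the surface by 11.58 K.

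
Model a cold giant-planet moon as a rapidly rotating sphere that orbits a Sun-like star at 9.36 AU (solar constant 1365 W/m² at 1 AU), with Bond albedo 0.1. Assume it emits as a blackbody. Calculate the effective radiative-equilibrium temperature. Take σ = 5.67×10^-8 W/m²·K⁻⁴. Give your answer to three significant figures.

88.7 K

By the inverse-square law, S = 1365/9.36² = 15.58 W/m².
Averaging over the sphere, the absorbed flux is S(1−α)/4 = 3.506 W/m².
Set σT⁴ = 3.506 → T = (3.506/σ)^(1/4) = 88.67 K.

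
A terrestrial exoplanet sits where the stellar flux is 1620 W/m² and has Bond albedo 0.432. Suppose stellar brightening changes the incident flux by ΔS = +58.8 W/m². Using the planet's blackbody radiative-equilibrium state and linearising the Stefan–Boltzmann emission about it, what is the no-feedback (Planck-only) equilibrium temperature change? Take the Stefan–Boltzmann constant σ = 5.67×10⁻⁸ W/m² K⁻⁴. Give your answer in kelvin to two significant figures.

2.3 K

Unperturbed T_e = [1620·(1−0.432)/(4σ)]^¼ = 252.4 K.
Only a fraction (1−α) is absorbed and it's spread over 4πR², so ΔF = (1−α)ΔS/4 = 8.350 W/m².
Planck response: λ_P = 4σT_e³ = 4·5.67×10⁻⁸·(252.4)³ = 3.646 W/m²/K.
Hence the no-feedback warming is ΔF/(4σT_e³) = 2.29 K.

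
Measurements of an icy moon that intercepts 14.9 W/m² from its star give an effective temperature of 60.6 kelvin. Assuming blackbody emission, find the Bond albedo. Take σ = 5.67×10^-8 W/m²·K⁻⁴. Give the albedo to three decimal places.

0.795

Rearranging the radiative balance, α = 1 − 4σT⁴/S.
σT⁴ = 0.7647 W/m², so 4σT⁴ = 3.059 W/m².
Hence α = 1 − 3.059/14.90 = 0.7947.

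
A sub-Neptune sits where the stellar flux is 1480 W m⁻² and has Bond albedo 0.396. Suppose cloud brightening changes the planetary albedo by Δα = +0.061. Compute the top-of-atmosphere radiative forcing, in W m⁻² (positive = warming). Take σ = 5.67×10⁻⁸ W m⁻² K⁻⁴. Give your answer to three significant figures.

-22.6 W m⁻²

ΔF = −(S/4)Δα = −(1480/4)×(+0.061) = -22.57 W m⁻².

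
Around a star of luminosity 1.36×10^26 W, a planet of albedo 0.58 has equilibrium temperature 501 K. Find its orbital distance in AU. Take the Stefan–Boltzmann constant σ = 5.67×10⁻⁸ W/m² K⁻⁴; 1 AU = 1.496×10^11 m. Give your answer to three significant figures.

The flux needed for this T is 4σT⁴/(1−0.58) = 34020 W/m².
From L = 4πd²S, d = √(1.36×10^26/(4π·34020)) = 1.784×10^10 m = 0.1192 AU.

0.119 AU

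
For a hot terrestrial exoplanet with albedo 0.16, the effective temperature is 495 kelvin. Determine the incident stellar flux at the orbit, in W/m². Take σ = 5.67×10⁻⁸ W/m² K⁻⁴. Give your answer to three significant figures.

Invert the energy balance for S: S = 4σT⁴/(1−α).
The emitted flux is σT⁴ = 3404 W/m².
S = 4·3404/0.84 = 16210 W/m².

16200 W/m²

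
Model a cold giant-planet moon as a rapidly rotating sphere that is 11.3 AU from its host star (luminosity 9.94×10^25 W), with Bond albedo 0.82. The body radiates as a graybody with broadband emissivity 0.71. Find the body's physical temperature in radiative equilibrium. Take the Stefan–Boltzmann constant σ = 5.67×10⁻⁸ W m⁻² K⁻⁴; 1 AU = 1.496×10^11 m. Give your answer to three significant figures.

41.9 kelvin

d = 11.3 × 1.496×10^11 m = 1.690×10^12 m.
Spreading L over a sphere of radius d: S = 9.94×10^25/(4π·1.69×10^12²) = 2.768 W m⁻².
Averaging over the sphere, the absorbed flux is S(1−α)/4 = 0.1246 W m⁻².
Equating to εσT⁴ with ε = 0.71: T = (0.1246/0.71σ)^(1/4) = 41.94 K.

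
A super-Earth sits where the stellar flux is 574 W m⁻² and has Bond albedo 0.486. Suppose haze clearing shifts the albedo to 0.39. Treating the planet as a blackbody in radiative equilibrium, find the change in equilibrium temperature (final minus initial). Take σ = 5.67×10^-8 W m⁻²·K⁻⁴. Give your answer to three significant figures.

8.31 kelvin

Initial: T₁ = [S(1−0.486)/(4σ)]^(1/4) = 189.9 K.
After:  T₂ = [574.0·0.61/(4σ)]^(1/4) = 198.2 K.
ΔT = T₂ − T₁ = 8.307 K.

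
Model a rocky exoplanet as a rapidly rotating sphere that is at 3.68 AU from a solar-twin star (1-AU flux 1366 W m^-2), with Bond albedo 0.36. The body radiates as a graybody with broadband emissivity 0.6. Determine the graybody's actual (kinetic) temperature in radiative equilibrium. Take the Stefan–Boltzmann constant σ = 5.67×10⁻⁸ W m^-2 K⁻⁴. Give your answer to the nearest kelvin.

Irradiance scales as 1/d², so S = 1366 W m^-2 × (1/3.68)² = 100.9 W m^-2.
Absorbed flux (global mean): S(1−α)/4 = 100.9·0.64/4 = 16.14 W m^-2.
Radiative balance εσT⁴ = 16.14 gives T = [16.14/(0.6·σ)]^(1/4) = 147.6 K.

148 kelvin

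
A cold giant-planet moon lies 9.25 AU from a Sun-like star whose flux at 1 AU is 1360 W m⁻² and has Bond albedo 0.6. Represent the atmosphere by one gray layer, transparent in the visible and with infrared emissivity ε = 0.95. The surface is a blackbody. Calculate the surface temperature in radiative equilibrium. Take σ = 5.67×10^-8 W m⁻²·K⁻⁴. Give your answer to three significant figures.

85.5 K

By the inverse-square law, S = 1360/9.25² = 15.89 W m⁻².
At the top of the atmosphere, σT_e⁴ = S(1−α)/4 = 1.589 W m⁻², giving T_e = 72.76 K.
The surface balance (absorbed SW + ε·downward IR = σT_s⁴) with T_a⁴ = T_s⁴/2 reduces to T_s = T_e·[2/(2−ε)]^¼ = 85.48 K.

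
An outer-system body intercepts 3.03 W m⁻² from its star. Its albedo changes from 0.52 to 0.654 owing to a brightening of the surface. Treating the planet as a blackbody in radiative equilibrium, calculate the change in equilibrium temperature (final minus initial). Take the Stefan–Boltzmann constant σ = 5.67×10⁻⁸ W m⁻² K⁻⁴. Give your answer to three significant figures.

-3.95 kelvin

With α = 0.52, T₁ = 50.32 K.
After:  T₂ = [3.030·0.346/(4σ)]^(1/4) = 46.37 K.
Change: 46.37 − 50.32 = -3.954 K.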